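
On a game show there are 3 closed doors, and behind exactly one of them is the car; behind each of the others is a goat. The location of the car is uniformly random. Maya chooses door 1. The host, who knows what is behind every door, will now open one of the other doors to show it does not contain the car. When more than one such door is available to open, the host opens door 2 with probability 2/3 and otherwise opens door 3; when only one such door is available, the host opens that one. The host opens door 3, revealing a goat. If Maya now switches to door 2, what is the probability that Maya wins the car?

3/4

Consider each possible location of the car in turn.
If it is behind door 1 (prior 1/3): door 2 is available but not opened, probability 1/3; weight (1/3)·(1/3) = 1/9.
If it is behind door 2 (prior 1/3): only door 3 is available, probability 1; weight (1/3)·1 = 1/3.
If it is behind door 3 (prior 1/3): the host opened door 3, so this case is ruled out; weight (1/3)·0 = 0.
The weights sum to 4/9.
So P(the car behind door 2 | the host opened door 3) = (1/3) / (4/9) = 3/4.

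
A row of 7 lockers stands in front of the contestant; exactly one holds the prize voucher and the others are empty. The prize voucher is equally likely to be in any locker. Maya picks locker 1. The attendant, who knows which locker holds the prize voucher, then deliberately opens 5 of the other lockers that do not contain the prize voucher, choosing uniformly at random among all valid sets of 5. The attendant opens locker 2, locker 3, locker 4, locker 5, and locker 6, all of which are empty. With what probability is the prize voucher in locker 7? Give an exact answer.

6/7

Consider each possible location of the prize voucher in turn.
If it is in locker 1 (prior 1/7): the attendant has 6 equally likely choices, so probability 1/6; weight (1/7)·(1/6) = 1/42.
If it is in any of lockers 2, 3, 4, 5, and 6 (prior 1/7 each): that locker was opened and seen not to hold the prize — ruled out; weight (1/7)·0 = 0 each.
If it is in locker 7 (prior 1/7): the attendant has no choice, probability 1; weight (1/7)·1 = 1/7.
The weights sum to 1/6.
So P(the prize voucher in locker 7 | the attendant opened locker 2, locker 3, locker 4, locker 5, and locker 6) = (1/7) / (1/6) = 6/7.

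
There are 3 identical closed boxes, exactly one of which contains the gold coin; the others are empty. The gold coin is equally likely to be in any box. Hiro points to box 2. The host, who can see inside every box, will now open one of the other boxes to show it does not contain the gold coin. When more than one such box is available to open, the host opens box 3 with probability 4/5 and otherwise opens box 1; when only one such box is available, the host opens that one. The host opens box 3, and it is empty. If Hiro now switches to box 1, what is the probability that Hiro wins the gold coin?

5/9

Apply Bayes' rule, conditioning on where the gold coin actually is.
If it is in box 1 (prior 1/3): only box 3 is available, probability 1; weight (1/3)·1 = 1/3.
If it is in box 2 (prior 1/3): box 3 is available, opened with probability 4/5; weight (1/3)·(4/5) = 4/15.
If it is in box 3 (prior 1/3): the host opened box 3, so this case is ruled out; weight (1/3)·0 = 0.
The weights sum to 3/5.
So P(the gold coin in box 1 | the host opened box 3) = (1/3) / (3/5) = 5/9.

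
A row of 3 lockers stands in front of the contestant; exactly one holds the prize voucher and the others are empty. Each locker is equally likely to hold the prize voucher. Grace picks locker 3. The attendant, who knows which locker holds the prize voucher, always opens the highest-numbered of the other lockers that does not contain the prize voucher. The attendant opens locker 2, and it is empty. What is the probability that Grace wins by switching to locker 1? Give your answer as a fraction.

1/2

Consider each possible location of the prize voucher in turn.
If it is in either of lockers 1 and 3 (prior 1/3 each): locker 2 is the highest-numbered option available, probability 1; weight (1/3)·1 = 1/3 each.
If it is in locker 2 (prior 1/3): the attendant opened locker 2, so this case is ruled out; weight (1/3)·0 = 0.
The weights sum to 2/3.
So P(the prize voucher in locker 1 | the attendant opened locker 2) = (1/3) / (2/3) = 1/2.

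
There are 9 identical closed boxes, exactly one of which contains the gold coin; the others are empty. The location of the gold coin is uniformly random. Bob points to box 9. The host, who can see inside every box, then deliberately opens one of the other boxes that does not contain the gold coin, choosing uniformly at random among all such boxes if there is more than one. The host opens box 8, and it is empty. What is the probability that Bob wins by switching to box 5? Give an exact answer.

8/63

Apply Bayes' rule, conditioning on where the gold coin actually is.
If it is in any of boxes 1, 2, 3, 4, 5, 6, and 7 (prior 1/9 each): the host has 7 equally likely choices, so probability 1/7; weight (1/9)·(1/7) = 1/63 each.
If it is in box 8 (prior 1/9): the host opened box 8, so this case is ruled out; weight (1/9)·0 = 0.
If it is in box 9 (prior 1/9): the host has 8 equally likely choices, so probability 1/8; weight (1/9)·(1/8) = 1/72.
The weights sum to 1/8.
So P(the gold coin in box 5 | the host opened box 8) = (1/63) / (1/8) = 8/63.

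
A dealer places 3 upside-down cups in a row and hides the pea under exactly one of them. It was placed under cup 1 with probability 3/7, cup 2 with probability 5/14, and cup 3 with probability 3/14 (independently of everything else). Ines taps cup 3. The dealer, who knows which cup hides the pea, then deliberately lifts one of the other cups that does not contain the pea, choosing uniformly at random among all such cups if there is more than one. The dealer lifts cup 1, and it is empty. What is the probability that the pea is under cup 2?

10/13

Apply Bayes' rule, conditioning on where the pea actually is.
If it is under cup 1 (prior 3/7): the dealer opened cup 1, so this case is ruled out; weight (3/7)·0 = 0.
If it is under cup 2 (prior 5/14): the dealer has no choice, probability 1; weight (5/14)·1 = 5/14.
If it is under cup 3 (prior 3/14): the dealer has 2 equally likely choices, so probability 1/2; weight (3/14)·(1/2) = 3/28.
The weights sum to 13/28.
So P(the pea under cup 2 | the dealer opened cup 1) = (5/14) / (13/28) = 10/13.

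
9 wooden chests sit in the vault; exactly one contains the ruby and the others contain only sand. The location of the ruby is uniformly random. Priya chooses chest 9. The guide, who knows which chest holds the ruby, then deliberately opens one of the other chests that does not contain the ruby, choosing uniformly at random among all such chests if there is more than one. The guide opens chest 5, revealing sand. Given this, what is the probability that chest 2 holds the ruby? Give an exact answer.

8/63

Apply Bayes' rule, conditioning on where the ruby actually is.
If it is in any of chests 1, 2, 3, 4, 6, 7, and 8 (prior 1/9 each): the guide has 7 equally likely choices, so probability 1/7; weight (1/9)·(1/7) = 1/63 each.
If it is in chest 5 (prior 1/9): the guide opened chest 5, so this case is ruled out; weight (1/9)·0 = 0.
If it is in chest 9 (prior 1/9): the guide has 8 equally likely choices, so probability 1/8; weight (1/9)·(1/8) = 1/72.
The weights sum to 1/8.
So P(the ruby in chest 2 | the guide opened chest 5) = (1/63) / (1/8) = 8/63.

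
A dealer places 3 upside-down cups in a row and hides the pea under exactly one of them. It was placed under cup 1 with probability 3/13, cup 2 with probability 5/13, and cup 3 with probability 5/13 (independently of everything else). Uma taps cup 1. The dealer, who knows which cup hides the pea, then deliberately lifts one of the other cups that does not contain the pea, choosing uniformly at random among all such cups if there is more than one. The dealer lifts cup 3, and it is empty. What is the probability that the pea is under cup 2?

10/13

Condition on the true location of the pea.
If it is under cup 1 (prior 3/13): the dealer has 2 equally likely choices, so probability 1/2; weight (3/13)·(1/2) = 3/26.
If it is under cup 2 (prior 5/13): the dealer has no choice, probability 1; weight (5/13)·1 = 5/13.
If it is under cup 3 (prior 5/13): the dealer opened cup 3, so this case is ruled out; weight (5/13)·0 = 0.
The weights sum to 1/2.
So P(the pea under cup 2 | the dealer opened cup 3) = (5/13) / (1/2) = 10/13.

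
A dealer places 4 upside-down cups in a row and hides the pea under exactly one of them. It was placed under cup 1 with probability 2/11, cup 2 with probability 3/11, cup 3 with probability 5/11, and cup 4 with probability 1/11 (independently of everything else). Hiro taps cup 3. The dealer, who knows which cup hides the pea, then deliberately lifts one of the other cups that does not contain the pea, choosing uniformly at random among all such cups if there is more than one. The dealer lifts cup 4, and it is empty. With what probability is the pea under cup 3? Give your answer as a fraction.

2/5

Consider each possible location of the pea in turn.
If it is under cup 1 (prior 2/11): the dealer has 2 equally likely choices, so probability 1/2; weight (2/11)·(1/2) = 1/11.
If it is under cup 2 (prior 3/11): the dealer has 2 equally likely choices, so probability 1/2; weight (3/11)·(1/2) = 3/22.
If it is under cup 3 (prior 5/11): the dealer has 3 equally likely choices, so probability 1/3; weight (5/11)·(1/3) = 5/33.
If it is under cup 4 (prior 1/11): the dealer opened cup 4, so this case is ruled out; weight (1/11)·0 = 0.
The weights sum to 25/66.
So P(the pea under cup 3 | the dealer opened cup 4) = (5/33) / (25/66) = 2/5.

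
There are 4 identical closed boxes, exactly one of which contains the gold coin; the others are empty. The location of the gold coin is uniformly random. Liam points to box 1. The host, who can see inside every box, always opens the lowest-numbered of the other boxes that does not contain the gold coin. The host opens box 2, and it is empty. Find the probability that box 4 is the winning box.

Condition on the true location of the gold coin.
If it is in any of boxes 1, 3, and 4 (prior 1/4 each): box 2 is the lowest-numbered option available, probability 1; weight (1/4)·1 = 1/4 each.
If it is in box 2 (prior 1/4): the host opened box 2, so this case is ruled out; weight (1/4)·0 = 0.
The weights sum to 3/4.
So P(the gold coin in box 4 | the host opened box 2) = (1/4) / (3/4) = 1/3.

1/3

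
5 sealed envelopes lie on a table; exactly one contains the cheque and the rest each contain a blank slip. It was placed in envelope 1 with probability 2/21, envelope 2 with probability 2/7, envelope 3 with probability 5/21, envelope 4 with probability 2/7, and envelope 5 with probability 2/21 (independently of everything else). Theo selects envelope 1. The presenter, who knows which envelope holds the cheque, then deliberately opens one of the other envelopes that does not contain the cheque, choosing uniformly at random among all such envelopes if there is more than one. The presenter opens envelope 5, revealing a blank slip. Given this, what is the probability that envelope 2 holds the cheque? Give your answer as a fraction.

Consider each possible location of the cheque in turn.
If it is in envelope 1 (prior 2/21): the presenter has 4 equally likely choices, so probability 1/4; weight (2/21)·(1/4) = 1/42.
If it is in either of envelopes 2 and 4 (prior 2/7 each): the presenter has 3 equally likely choices, so probability 1/3; weight (2/7)·(1/3) = 2/21 each.
If it is in envelope 3 (prior 5/21): the presenter has 3 equally likely choices, so probability 1/3; weight (5/21)·(1/3) = 5/63.
If it is in envelope 5 (prior 2/21): the presenter opened envelope 5, so this case is ruled out; weight (2/21)·0 = 0.
The weights sum to 37/126.
So P(the cheque in envelope 2 | the presenter opened envelope 5) = (2/21) / (37/126) = 12/37.

12/37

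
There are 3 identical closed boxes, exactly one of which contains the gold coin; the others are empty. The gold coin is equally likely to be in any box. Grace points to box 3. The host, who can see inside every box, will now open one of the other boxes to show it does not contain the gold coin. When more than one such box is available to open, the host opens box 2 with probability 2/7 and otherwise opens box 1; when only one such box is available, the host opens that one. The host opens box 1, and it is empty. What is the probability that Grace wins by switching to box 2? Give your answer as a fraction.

7/12

Apply Bayes' rule, conditioning on where the gold coin actually is.
If it is in box 1 (prior 1/3): the host opened box 1, so this case is ruled out; weight (1/3)·0 = 0.
If it is in box 2 (prior 1/3): only box 1 is available, probability 1; weight (1/3)·1 = 1/3.
If it is in box 3 (prior 1/3): box 2 is available but not opened, probability 5/7; weight (1/3)·(5/7) = 5/21.
The weights sum to 4/7.
So P(the gold coin in box 2 | the host opened box 1) = (1/3) / (4/7) = 7/12.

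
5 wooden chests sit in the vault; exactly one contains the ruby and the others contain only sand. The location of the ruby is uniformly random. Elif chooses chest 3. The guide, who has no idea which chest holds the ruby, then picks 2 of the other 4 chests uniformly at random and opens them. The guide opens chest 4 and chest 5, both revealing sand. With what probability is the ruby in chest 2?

Because the guide chose which chests to open without knowing where the ruby is, the choice is independent of the prize location. Learning that none of the 2 opened chests holds the ruby simply rules out those 2 locations and leaves the remaining 3 chests still equally likely by symmetry.
So P(the ruby in chest 2) = 1/3.

1/3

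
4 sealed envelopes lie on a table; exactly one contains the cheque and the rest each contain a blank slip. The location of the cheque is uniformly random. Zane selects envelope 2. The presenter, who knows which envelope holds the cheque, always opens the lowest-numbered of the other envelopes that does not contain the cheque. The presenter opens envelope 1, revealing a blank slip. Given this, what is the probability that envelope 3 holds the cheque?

Consider each possible location of the cheque in turn.
If it is in envelope 1 (prior 1/4): the presenter opened envelope 1, so this case is ruled out; weight (1/4)·0 = 0.
If it is in any of envelopes 2, 3, and 4 (prior 1/4 each): envelope 1 is the lowest-numbered option available, probability 1; weight (1/4)·1 = 1/4 each.
The weights sum to 3/4.
So P(the cheque in envelope 3 | the presenter opened envelope 1) = (1/4) / (3/4) = 1/3.

1/3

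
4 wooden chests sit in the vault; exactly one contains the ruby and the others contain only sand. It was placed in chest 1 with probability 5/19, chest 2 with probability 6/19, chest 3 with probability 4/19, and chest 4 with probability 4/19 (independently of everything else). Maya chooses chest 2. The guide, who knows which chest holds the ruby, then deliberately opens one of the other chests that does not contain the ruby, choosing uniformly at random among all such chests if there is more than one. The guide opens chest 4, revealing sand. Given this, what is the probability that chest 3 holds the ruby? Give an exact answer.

Condition on the true location of the ruby.
If it is in chest 1 (prior 5/19): the guide has 2 equally likely choices, so probability 1/2; weight (5/19)·(1/2) = 5/38.
If it is in chest 2 (prior 6/19): the guide has 3 equally likely choices, so probability 1/3; weight (6/19)·(1/3) = 2/19.
If it is in chest 3 (prior 4/19): the guide has 2 equally likely choices, so probability 1/2; weight (4/19)·(1/2) = 2/19.
If it is in chest 4 (prior 4/19): the guide opened chest 4, so this case is ruled out; weight (4/19)·0 = 0.
The weights sum to 13/38.
So P(the ruby in chest 3 | the guide opened chest 4) = (2/19) / (13/38) = 4/13.

4/13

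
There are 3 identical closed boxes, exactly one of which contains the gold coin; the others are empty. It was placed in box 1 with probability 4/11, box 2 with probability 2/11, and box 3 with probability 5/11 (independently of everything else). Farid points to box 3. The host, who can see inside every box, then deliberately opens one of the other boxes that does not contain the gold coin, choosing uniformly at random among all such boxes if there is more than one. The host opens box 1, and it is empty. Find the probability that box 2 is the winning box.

4/9

Consider each possible location of the gold coin in turn.
If it is in box 1 (prior 4/11): the host opened box 1, so this case is ruled out; weight (4/11)·0 = 0.
If it is in box 2 (prior 2/11): the host has no choice, probability 1; weight (2/11)·1 = 2/11.
If it is in box 3 (prior 5/11): the host has 2 equally likely choices, so probability 1/2; weight (5/11)·(1/2) = 5/22.
The weights sum to 9/22.
So P(the gold coin in box 2 | the host opened box 1) = (2/11) / (9/22) = 4/9.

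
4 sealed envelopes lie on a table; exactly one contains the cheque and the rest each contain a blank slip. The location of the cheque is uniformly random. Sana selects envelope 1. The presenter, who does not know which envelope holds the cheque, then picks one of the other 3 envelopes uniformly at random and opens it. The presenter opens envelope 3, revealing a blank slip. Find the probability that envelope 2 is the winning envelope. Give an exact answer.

1/3

Because the presenter chose which envelope to open without knowing where the cheque is, the choice is independent of the prize location. Learning that envelope 3 does not hold the cheque simply rules out that one location and leaves the remaining 3 envelopes still equally likely by symmetry.
So P(the cheque in envelope 2) = 1/3.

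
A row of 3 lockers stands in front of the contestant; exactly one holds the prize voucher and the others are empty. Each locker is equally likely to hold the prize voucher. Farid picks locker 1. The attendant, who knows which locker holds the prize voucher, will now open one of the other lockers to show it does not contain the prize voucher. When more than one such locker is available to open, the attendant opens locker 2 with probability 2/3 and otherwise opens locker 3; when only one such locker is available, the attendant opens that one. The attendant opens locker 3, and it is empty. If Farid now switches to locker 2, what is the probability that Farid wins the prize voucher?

3/4

Condition on the true location of the prize voucher.
If it is in locker 1 (prior 1/3): locker 2 is available but not opened, probability 1/3; weight (1/3)·(1/3) = 1/9.
If it is in locker 2 (prior 1/3): only locker 3 is available, probability 1; weight (1/3)·1 = 1/3.
If it is in locker 3 (prior 1/3): the attendant opened locker 3, so this case is ruled out; weight (1/3)·0 = 0.
The weights sum to 4/9.
So P(the prize voucher in locker 2 | the attendant opened locker 3) = (1/3) / (4/9) = 3/4.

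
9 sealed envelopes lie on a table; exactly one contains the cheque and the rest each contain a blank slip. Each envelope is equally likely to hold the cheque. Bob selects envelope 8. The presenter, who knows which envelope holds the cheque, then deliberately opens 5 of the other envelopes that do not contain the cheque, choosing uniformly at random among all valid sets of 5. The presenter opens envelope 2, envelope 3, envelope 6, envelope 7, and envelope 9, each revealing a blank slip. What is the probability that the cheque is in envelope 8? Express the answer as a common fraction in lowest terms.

1/9

Apply Bayes' rule, conditioning on where the cheque actually is.
If it is in any of envelopes 1, 4, and 5 (prior 1/9 each): the presenter has 21 equally likely choices, so probability 1/21; weight (1/9)·(1/21) = 1/189 each.
If it is in any of envelopes 2, 3, 6, 7, and 9 (prior 1/9 each): that envelope was opened and seen not to hold the prize — ruled out; weight (1/9)·0 = 0 each.
If it is in envelope 8 (prior 1/9): the presenter has 56 equally likely choices, so probability 1/56; weight (1/9)·(1/56) = 1/504.
The weights sum to 1/56.
So P(the cheque in envelope 8 | the presenter opened envelope 2, envelope 3, envelope 6, envelope 7, and envelope 9) = (1/504) / (1/56) = 1/9.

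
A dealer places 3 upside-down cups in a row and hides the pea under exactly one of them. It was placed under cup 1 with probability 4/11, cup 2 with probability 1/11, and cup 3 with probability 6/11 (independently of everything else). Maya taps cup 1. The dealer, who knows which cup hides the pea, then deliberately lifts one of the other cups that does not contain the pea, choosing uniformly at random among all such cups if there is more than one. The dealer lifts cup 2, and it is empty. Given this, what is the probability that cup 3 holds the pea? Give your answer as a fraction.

3/4

Consider each possible location of the pea in turn.
If it is under cup 1 (prior 4/11): the dealer has 2 equally likely choices, so probability 1/2; weight (4/11)·(1/2) = 2/11.
If it is under cup 2 (prior 1/11): the dealer opened cup 2, so this case is ruled out; weight (1/11)·0 = 0.
If it is under cup 3 (prior 6/11): the dealer has no choice, probability 1; weight (6/11)·1 = 6/11.
The weights sum to 8/11.
So P(the pea under cup 3 | the dealer opened cup 2) = (6/11) / (8/11) = 3/4.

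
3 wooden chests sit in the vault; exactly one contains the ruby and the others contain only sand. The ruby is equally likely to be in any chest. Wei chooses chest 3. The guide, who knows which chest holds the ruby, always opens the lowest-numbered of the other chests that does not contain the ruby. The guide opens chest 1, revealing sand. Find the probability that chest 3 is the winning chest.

Apply Bayes' rule, conditioning on where the ruby actually is.
If it is in chest 1 (prior 1/3): the guide opened chest 1, so this case is ruled out; weight (1/3)·0 = 0.
If it is in either of chests 2 and 3 (prior 1/3 each): chest 1 is the lowest-numbered option available, probability 1; weight (1/3)·1 = 1/3 each.
The weights sum to 2/3.
So P(the ruby in chest 3 | the guide opened chest 1) = (1/3) / (2/3) = 1/2.

1/2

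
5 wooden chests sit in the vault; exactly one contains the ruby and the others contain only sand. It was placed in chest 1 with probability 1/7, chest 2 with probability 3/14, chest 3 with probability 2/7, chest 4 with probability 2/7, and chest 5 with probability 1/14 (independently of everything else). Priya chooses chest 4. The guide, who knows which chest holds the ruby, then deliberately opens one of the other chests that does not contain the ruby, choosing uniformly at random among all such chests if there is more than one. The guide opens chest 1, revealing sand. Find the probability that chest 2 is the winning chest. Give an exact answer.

3/11

Condition on the true location of the ruby.
If it is in chest 1 (prior 1/7): the guide opened chest 1, so this case is ruled out; weight (1/7)·0 = 0.
If it is in chest 2 (prior 3/14): the guide has 3 equally likely choices, so probability 1/3; weight (3/14)·(1/3) = 1/14.
If it is in chest 3 (prior 2/7): the guide has 3 equally likely choices, so probability 1/3; weight (2/7)·(1/3) = 2/21.
If it is in chest 4 (prior 2/7): the guide has 4 equally likely choices, so probability 1/4; weight (2/7)·(1/4) = 1/14.
If it is in chest 5 (prior 1/14): the guide has 3 equally likely choices, so probability 1/3; weight (1/14)·(1/3) = 1/42.
The weights sum to 11/42.
So P(the ruby in chest 2 | the guide opened chest 1) = (1/14) / (11/42) = 3/11.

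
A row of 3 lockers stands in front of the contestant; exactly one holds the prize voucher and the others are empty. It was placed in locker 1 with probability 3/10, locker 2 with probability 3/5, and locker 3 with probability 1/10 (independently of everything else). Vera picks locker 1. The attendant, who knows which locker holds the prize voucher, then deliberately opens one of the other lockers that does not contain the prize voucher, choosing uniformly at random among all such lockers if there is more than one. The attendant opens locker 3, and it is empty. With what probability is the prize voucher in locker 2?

4/5

Apply Bayes' rule, conditioning on where the prize voucher actually is.
If it is in locker 1 (prior 3/10): the attendant has 2 equally likely choices, so probability 1/2; weight (3/10)·(1/2) = 3/20.
If it is in locker 2 (prior 3/5): the attendant has no choice, probability 1; weight (3/5)·1 = 3/5.
If it is in locker 3 (prior 1/10): the attendant opened locker 3, so this case is ruled out; weight (1/10)·0 = 0.
The weights sum to 3/4.
So P(the prize voucher in locker 2 | the attendant opened locker 3) = (3/5) / (3/4) = 4/5.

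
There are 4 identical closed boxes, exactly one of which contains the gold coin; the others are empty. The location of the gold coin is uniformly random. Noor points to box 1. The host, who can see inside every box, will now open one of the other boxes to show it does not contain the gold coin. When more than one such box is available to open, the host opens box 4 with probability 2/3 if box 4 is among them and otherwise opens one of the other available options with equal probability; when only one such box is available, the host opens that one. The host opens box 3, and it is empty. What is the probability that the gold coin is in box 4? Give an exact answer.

1/2

Consider each possible location of the gold coin in turn.
If it is in box 1 (prior 1/4): box 4 is available but not opened; box 3 gets probability (1 − 2/3)/2 = 1/6; weight (1/4)·(1/6) = 1/24.
If it is in box 2 (prior 1/4): box 4 is available but not opened, probability 1/3; weight (1/4)·(1/3) = 1/12.
If it is in box 3 (prior 1/4): the host opened box 3, so this case is ruled out; weight (1/4)·0 = 0.
If it is in box 4 (prior 1/4): box 4 holds the prize so is unavailable; the host chooses uniformly among the 2 others, probability 1/2; weight (1/4)·(1/2) = 1/8.
The weights sum to 1/4.
So P(the gold coin in box 4 | the host opened box 3) = (1/8) / (1/4) = 1/2.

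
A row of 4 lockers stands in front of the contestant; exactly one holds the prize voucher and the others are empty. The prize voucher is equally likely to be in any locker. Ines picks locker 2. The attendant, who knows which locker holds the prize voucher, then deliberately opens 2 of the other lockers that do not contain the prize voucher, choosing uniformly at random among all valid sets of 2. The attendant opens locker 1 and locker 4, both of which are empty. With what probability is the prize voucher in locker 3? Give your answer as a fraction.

Condition on the true location of the prize voucher.
If it is in either of lockers 1 and 4 (prior 1/4 each): that locker was opened and seen not to hold the prize — ruled out; weight (1/4)·0 = 0 each.
If it is in locker 2 (prior 1/4): the attendant has 3 equally likely choices, so probability 1/3; weight (1/4)·(1/3) = 1/12.
If it is in locker 3 (prior 1/4): the attendant has no choice, probability 1; weight (1/4)·1 = 1/4.
The weights sum to 1/3.
So P(the prize voucher in locker 3 | the attendant opened locker 1 and locker 4) = (1/4) / (1/3) = 3/4.

3/4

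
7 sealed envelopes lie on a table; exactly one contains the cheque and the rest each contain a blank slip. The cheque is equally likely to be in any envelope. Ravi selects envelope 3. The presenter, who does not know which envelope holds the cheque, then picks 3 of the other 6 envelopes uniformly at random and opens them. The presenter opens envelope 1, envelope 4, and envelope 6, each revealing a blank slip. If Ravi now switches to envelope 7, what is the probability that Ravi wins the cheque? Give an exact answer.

Consider each possible location of the cheque in turn.
If it is in any of envelopes 1, 4, and 6 (prior 1/7 each): that envelope was opened and seen not to hold the prize — ruled out; weight (1/7)·0 = 0 each.
If it is in any of envelopes 2, 3, 5, and 7 (prior 1/7 each): the presenter picks exactly this set with probability 1/20 regardless, and none is the prize; weight (1/7)·(1/20) = 1/140 each.
The weights sum to 1/35.
So P(the cheque in envelope 7 | the presenter opened envelope 1, envelope 4, and envelope 6) = (1/140) / (1/35) = 1/4.

1/4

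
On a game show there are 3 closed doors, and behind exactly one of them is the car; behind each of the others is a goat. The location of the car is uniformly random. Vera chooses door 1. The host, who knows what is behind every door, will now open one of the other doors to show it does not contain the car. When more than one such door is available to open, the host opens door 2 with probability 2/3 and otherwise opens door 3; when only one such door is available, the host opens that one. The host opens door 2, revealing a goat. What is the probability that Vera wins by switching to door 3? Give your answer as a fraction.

Consider each possible location of the car in turn.
If it is behind door 1 (prior 1/3): door 2 is available, opened with probability 2/3; weight (1/3)·(2/3) = 2/9.
If it is behind door 2 (prior 1/3): the host opened door 2, so this case is ruled out; weight (1/3)·0 = 0.
If it is behind door 3 (prior 1/3): only door 2 is available, probability 1; weight (1/3)·1 = 1/3.
The weights sum to 5/9.
So P(the car behind door 3 | the host opened door 2) = (1/3) / (5/9) = 3/5.

3/5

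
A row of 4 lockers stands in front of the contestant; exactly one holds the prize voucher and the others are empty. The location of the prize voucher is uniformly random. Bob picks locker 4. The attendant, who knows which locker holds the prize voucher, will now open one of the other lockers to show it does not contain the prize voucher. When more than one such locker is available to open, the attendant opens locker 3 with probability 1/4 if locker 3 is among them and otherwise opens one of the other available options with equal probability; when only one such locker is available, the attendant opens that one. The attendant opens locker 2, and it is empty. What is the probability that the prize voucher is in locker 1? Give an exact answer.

6/13

Condition on the true location of the prize voucher.
If it is in locker 1 (prior 1/4): locker 3 is available but not opened, probability 3/4; weight (1/4)·(3/4) = 3/16.
If it is in locker 2 (prior 1/4): the attendant opened locker 2, so this case is ruled out; weight (1/4)·0 = 0.
If it is in locker 3 (prior 1/4): locker 3 holds the prize so is unavailable; the attendant chooses uniformly among the 2 others, probability 1/2; weight (1/4)·(1/2) = 1/8.
If it is in locker 4 (prior 1/4): locker 3 is available but not opened; locker 2 gets probability (1 − 1/4)/2 = 3/8; weight (1/4)·(3/8) = 3/32.
The weights sum to 13/32.
So P(the prize voucher in locker 1 | the attendant opened locker 2) = (3/16) / (13/32) = 6/13.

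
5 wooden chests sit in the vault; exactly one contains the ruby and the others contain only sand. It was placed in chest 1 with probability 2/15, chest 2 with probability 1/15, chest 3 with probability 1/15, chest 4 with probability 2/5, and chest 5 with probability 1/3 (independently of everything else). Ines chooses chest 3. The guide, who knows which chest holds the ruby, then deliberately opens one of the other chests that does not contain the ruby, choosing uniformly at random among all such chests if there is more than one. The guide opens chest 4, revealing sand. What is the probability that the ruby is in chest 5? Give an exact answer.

4/7

Condition on the true location of the ruby.
If it is in chest 1 (prior 2/15): the guide has 3 equally likely choices, so probability 1/3; weight (2/15)·(1/3) = 2/45.
If it is in chest 2 (prior 1/15): the guide has 3 equally likely choices, so probability 1/3; weight (1/15)·(1/3) = 1/45.
If it is in chest 3 (prior 1/15): the guide has 4 equally likely choices, so probability 1/4; weight (1/15)·(1/4) = 1/60.
If it is in chest 4 (prior 2/5): the guide opened chest 4, so this case is ruled out; weight (2/5)·0 = 0.
If it is in chest 5 (prior 1/3): the guide has 3 equally likely choices, so probability 1/3; weight (1/3)·(1/3) = 1/9.
The weights sum to 7/36.
So P(the ruby in chest 5 | the guide opened chest 4) = (1/9) / (7/36) = 4/7.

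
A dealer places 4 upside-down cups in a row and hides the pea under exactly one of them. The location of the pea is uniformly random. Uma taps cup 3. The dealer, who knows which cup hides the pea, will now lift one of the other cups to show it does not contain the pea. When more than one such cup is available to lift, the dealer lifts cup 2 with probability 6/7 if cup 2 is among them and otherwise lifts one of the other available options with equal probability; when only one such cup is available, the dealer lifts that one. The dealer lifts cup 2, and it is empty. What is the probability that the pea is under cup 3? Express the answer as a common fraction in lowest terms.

1/3

Condition on the true location of the pea.
If it is under any of cups 1, 3, and 4 (prior 1/4 each): cup 2 is available, opened with probability 6/7; weight (1/4)·(6/7) = 3/14 each.
If it is under cup 2 (prior 1/4): the dealer opened cup 2, so this case is ruled out; weight (1/4)·0 = 0.
The weights sum to 9/14.
So P(the pea under cup 3 | the dealer opened cup 2) = (3/14) / (9/14) = 1/3.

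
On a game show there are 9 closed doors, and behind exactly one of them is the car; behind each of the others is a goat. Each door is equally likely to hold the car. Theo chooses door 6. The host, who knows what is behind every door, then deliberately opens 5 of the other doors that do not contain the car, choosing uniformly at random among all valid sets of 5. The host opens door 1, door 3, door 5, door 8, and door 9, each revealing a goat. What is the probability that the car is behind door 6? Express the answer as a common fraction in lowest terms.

Consider each possible location of the car in turn.
If it is behind any of doors 1, 3, 5, 8, and 9 (prior 1/9 each): that door was opened and seen not to hold the prize — ruled out; weight (1/9)·0 = 0 each.
If it is behind any of doors 2, 4, and 7 (prior 1/9 each): the host has 21 equally likely choices, so probability 1/21; weight (1/9)·(1/21) = 1/189 each.
If it is behind door 6 (prior 1/9): the host has 56 equally likely choices, so probability 1/56; weight (1/9)·(1/56) = 1/504.
The weights sum to 1/56.
So P(the car behind door 6 | the host opened door 1, door 3, door 5, door 8, and door 9) = (1/504) / (1/56) = 1/9.

1/9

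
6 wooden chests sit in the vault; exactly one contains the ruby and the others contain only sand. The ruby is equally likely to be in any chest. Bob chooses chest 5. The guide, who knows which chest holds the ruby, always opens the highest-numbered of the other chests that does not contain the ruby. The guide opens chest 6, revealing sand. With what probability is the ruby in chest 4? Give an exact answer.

Consider each possible location of the ruby in turn.
If it is in any of chests 1, 2, 3, 4, and 5 (prior 1/6 each): chest 6 is the highest-numbered option available, probability 1; weight (1/6)·1 = 1/6 each.
If it is in chest 6 (prior 1/6): the guide opened chest 6, so this case is ruled out; weight (1/6)·0 = 0.
The weights sum to 5/6.
So P(the ruby in chest 4 | the guide opened chest 6) = (1/6) / (5/6) = 1/5.

1/5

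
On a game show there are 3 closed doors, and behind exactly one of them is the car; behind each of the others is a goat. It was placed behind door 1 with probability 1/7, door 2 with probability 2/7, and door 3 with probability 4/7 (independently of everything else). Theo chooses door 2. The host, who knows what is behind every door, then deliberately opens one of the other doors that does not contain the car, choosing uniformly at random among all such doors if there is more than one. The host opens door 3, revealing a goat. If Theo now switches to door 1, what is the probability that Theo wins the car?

Apply Bayes' rule, conditioning on where the car actually is.
If it is behind door 1 (prior 1/7): the host has no choice, probability 1; weight (1/7)·1 = 1/7.
If it is behind door 2 (prior 2/7): the host has 2 equally likely choices, so probability 1/2; weight (2/7)·(1/2) = 1/7.
If it is behind door 3 (prior 4/7): the host opened door 3, so this case is ruled out; weight (4/7)·0 = 0.
The weights sum to 2/7.
So P(the car behind door 1 | the host opened door 3) = (1/7) / (2/7) = 1/2.

1/2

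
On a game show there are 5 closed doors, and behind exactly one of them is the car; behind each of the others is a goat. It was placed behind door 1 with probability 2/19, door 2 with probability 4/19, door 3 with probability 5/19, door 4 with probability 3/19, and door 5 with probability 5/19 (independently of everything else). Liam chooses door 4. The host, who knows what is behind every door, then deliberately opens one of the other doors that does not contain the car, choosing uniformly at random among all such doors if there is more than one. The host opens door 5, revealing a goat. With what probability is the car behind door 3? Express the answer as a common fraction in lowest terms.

20/53

Consider each possible location of the car in turn.
If it is behind door 1 (prior 2/19): the host has 3 equally likely choices, so probability 1/3; weight (2/19)·(1/3) = 2/57.
If it is behind door 2 (prior 4/19): the host has 3 equally likely choices, so probability 1/3; weight (4/19)·(1/3) = 4/57.
If it is behind door 3 (prior 5/19): the host has 3 equally likely choices, so probability 1/3; weight (5/19)·(1/3) = 5/57.
If it is behind door 4 (prior 3/19): the host has 4 equally likely choices, so probability 1/4; weight (3/19)·(1/4) = 3/76.
If it is behind door 5 (prior 5/19): the host opened door 5, so this case is ruled out; weight (5/19)·0 = 0.
The weights sum to 53/228.
So P(the car behind door 3 | the host opened door 5) = (5/57) / (53/228) = 20/53.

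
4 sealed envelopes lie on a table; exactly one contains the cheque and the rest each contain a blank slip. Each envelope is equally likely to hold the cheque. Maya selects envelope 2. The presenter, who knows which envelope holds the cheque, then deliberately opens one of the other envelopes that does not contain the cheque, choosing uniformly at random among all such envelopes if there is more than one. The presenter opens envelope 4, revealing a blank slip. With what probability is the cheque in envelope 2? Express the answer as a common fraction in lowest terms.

1/4

Apply Bayes' rule, conditioning on where the cheque actually is.
If it is in either of envelopes 1 and 3 (prior 1/4 each): the presenter has 2 equally likely choices, so probability 1/2; weight (1/4)·(1/2) = 1/8 each.
If it is in envelope 2 (prior 1/4): the presenter has 3 equally likely choices, so probability 1/3; weight (1/4)·(1/3) = 1/12.
If it is in envelope 4 (prior 1/4): the presenter opened envelope 4, so this case is ruled out; weight (1/4)·0 = 0.
The weights sum to 1/3.
So P(the cheque in envelope 2 | the presenter opened envelope 4) = (1/12) / (1/3) = 1/4.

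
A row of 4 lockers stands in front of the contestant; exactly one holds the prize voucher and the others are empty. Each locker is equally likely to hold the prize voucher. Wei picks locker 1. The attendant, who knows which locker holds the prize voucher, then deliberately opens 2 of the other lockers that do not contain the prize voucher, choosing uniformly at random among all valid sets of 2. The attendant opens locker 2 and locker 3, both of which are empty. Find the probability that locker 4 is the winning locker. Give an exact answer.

Apply Bayes' rule, conditioning on where the prize voucher actually is.
If it is in locker 1 (prior 1/4): the attendant has 3 equally likely choices, so probability 1/3; weight (1/4)·(1/3) = 1/12.
If it is in either of lockers 2 and 3 (prior 1/4 each): that locker was opened and seen not to hold the prize — ruled out; weight (1/4)·0 = 0 each.
If it is in locker 4 (prior 1/4): the attendant has no choice, probability 1; weight (1/4)·1 = 1/4.
The weights sum to 1/3.
So P(the prize voucher in locker 4 | the attendant opened locker 2 and locker 3) = (1/4) / (1/3) = 3/4.

3/4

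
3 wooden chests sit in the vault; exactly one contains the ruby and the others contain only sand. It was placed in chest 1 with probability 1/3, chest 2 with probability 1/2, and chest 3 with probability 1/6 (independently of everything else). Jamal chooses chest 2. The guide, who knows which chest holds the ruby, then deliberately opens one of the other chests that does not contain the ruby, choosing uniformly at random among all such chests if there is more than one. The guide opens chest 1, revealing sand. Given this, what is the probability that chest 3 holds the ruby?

Apply Bayes' rule, conditioning on where the ruby actually is.
If it is in chest 1 (prior 1/3): the guide opened chest 1, so this case is ruled out; weight (1/3)·0 = 0.
If it is in chest 2 (prior 1/2): the guide has 2 equally likely choices, so probability 1/2; weight (1/2)·(1/2) = 1/4.
If it is in chest 3 (prior 1/6): the guide has no choice, probability 1; weight (1/6)·1 = 1/6.
The weights sum to 5/12.
So P(the ruby in chest 3 | the guide opened chest 1) = (1/6) / (5/12) = 2/5.

2/5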